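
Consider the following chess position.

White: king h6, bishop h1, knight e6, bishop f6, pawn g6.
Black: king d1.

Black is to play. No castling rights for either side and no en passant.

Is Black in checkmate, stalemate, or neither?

neither

Black to move; black king on d1.
In check: no.
Legal moves for Black: Ke2, Kd2, Kc2, Ke1, Kc1.
Black has 5 legal moves and is not in check → neither.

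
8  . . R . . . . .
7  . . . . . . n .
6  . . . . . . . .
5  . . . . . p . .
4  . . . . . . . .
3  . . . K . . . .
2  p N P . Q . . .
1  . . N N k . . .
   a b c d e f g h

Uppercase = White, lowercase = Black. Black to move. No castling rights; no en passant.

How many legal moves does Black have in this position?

Black to move; king on e1.
In check: yes, from the white queen on e2.
Legal moves: none.
Count: 0.

0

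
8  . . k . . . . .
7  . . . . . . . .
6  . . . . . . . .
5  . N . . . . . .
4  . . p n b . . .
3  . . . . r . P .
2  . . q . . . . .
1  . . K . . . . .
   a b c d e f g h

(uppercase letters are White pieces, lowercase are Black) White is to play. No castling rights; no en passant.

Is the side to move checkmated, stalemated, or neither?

checkmate

White to move; white king on c1.
In check: yes, from the black queen on c2.
King squares — b1: attacked by Qc2; d1: attacked by Qc2; b2: attacked by Qc2; c2: attacked by Nd4; d2: attacked by Qc2.
Legal moves for White: none.
In check with no legal moves → checkmate.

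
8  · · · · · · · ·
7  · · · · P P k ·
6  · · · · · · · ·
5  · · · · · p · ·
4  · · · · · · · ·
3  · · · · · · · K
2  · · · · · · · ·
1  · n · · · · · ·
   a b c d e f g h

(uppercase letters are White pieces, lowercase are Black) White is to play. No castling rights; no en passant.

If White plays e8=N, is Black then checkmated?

After e8=N: black king on g7; in check: yes, from the white knight on e8.
Black has 6 legal replies: Kh8, Kf8, Kh7, Kxf7, Kh6, Kg6.
In check but a legal move exists → not checkmate.

no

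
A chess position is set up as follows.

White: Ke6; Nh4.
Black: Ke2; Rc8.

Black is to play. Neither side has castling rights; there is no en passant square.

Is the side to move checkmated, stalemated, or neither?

neither

Black to move; black king on e2.
In check: no.
Legal moves for Black include: Rh8, Rg8, Rf8, Re8+, Rd8, Rb8, Ra8, Rc7, Rc6+, Rc5, Rc4, Rc3, Rc2, Rc1, Ke3, Kd3, Kf2, Kd2, ... (list truncated; more exist).
Black has legal moves and is not in check → neither.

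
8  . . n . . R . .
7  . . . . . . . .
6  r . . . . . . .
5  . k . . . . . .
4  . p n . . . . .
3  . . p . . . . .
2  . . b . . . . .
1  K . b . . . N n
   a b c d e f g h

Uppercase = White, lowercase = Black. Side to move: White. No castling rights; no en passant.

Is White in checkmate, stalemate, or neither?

checkmate

White to move; white king on a1.
In check: yes, from the black rook on a6.
King squares — b1: attacked by Bc2; a2: attacked by Ra6; b2: attacked by Bc1.
Legal moves for White: none.
In check with no legal moves → checkmate.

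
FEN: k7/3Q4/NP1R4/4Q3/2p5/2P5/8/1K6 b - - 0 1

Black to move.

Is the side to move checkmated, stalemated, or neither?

stalemate

Black to move; black king on a8.
In check: no.
King squares — a7: attacked by Pb6; b7: attacked by Qd7; b8: attacked by Na6.
Legal moves for Black: none.
Not in check and no legal moves → stalemate.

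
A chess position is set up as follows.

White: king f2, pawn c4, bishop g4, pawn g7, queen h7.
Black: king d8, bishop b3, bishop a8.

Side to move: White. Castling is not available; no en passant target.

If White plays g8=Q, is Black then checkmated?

yes

After g8=Q: black king on d8; in check: yes, from the white queen on g8.
King squares — c7: attacked by Qh7; d7: attacked by Bg4; e7: attacked by Qh7; c8: attacked by Bg4; e8: attacked by Qg8.
Black has no legal moves → checkmate.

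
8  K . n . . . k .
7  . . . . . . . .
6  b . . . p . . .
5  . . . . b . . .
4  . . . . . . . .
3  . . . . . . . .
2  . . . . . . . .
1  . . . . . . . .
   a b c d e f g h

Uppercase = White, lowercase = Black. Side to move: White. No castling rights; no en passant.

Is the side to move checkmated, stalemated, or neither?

White to move; white king on a8.
In check: no.
King squares — a7: attacked by Nc8; b7: attacked by Ba6; b8: attacked by Be5.
Legal moves for White: none.
Not in check and no legal moves → stalemate.

stalemate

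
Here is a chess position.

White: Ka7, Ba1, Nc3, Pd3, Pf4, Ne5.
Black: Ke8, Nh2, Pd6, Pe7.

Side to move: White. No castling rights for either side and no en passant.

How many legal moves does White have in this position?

23

White to move; king on a7.
In check: no.
Legal moves: Kb8, Ka8, Kb7, Kb6, Ka6, Nf7, Nd7, Ng6, Nc6, Ng4, Nc4, Nf3, Nd5, Nb5, Ne4, Na4, Ne2, Na2, Nd1, Nb1, Bb2, f5, d4.
Count: 23.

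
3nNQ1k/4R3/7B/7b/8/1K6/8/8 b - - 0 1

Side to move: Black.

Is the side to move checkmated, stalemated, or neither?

Black to move; black king on h8.
In check: yes, from the white queen on f8.
King squares — g7: attacked by Bh6; h7: attacked by Re7; g8: attacked by Qf8.
Legal moves for Black: none.
In check with no legal moves → checkmate.

checkmate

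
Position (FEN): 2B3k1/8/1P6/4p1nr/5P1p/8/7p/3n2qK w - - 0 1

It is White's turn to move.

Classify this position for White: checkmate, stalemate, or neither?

White to move; white king on h1.
In check: yes, from the black queen on g1.
King squares — g1: attacked by Ph2; g2: attacked by Qg1; h2: attacked by Qg1.
Legal moves for White: none.
In check with no legal moves → checkmate.

checkmate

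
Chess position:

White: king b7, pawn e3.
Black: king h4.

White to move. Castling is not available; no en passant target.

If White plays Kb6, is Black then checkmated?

After Kb6: black king on h4; in check: no.
Black is not in check, so this cannot be checkmate.

no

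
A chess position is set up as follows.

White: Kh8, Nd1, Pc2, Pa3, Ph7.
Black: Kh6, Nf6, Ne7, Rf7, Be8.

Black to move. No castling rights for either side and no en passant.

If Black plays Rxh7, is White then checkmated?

yes

After Rxh7: white king on h8; in check: yes, from the black rook on h7.
King squares — g7: attacked by Kh6; h7: attacked by Nf6; g8: attacked by Nf6.
White has no legal moves → checkmate.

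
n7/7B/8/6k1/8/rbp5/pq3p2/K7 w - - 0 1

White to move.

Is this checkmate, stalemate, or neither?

White to move; white king on a1.
In check: yes, from the black queen on b2.
King squares — b1: attacked by Pa2; a2: attacked by Qb2; b2: attacked by Pc3.
Legal moves for White: none.
In check with no legal moves → checkmate.

checkmate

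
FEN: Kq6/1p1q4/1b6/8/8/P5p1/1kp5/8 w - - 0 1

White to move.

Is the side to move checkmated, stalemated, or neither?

neither

White to move; white king on a8.
In check: yes, from the black queen on b8.
King squares — a7: attacked by Bb6; b7: attacked by Qd7; b8: available.
Legal moves for White: Kxb8.
White is in check but has 1 legal move → neither.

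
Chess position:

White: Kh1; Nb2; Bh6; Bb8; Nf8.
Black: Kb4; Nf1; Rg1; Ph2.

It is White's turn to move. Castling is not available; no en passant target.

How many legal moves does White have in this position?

0

White to move; king on h1.
In check: yes, from the black rook on g1.
Legal moves: none.
Count: 0.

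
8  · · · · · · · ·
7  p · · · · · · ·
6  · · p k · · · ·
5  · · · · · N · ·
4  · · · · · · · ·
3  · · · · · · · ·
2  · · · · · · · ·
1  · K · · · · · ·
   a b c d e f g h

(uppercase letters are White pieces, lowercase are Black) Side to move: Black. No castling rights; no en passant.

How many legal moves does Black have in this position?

Black to move; king on d6.
In check: yes, from the white knight on f5.
Legal moves: Kd7, Kc7, Ke6, Ke5, Kd5, Kc5.
Count: 6.

6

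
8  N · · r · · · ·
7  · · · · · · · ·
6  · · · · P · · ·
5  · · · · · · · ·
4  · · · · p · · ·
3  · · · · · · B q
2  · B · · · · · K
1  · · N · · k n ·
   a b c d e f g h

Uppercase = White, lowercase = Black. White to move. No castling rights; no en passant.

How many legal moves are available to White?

White to move; king on h2.
In check: yes, from the black queen on h3.
Legal moves: none.
Count: 0.

0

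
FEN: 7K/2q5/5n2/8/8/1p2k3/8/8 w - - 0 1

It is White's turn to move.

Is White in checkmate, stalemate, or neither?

White to move; white king on h8.
In check: no.
King squares — g7: attacked by Qc7; h7: attacked by Nf6; g8: attacked by Nf6.
Legal moves for White: none.
Not in check and no legal moves → stalemate.

stalemate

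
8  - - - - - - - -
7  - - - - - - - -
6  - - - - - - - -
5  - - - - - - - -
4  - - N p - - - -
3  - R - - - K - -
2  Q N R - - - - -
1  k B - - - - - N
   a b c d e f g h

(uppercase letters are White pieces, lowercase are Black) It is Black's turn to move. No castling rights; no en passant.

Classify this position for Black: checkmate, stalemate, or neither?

Black to move; black king on a1.
In check: yes, from the white queen on a2.
King squares — b1: attacked by Qa2; a2: attacked by Bb1; b2: attacked by Qa2.
Legal moves for Black: none.
In check with no legal moves → checkmate.

checkmate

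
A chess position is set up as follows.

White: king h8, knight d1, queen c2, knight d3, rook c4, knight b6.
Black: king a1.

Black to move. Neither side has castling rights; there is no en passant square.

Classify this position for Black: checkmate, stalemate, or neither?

stalemate

Black to move; black king on a1.
In check: no.
King squares — b1: attacked by Qc2; a2: attacked by Qc2; b2: attacked by Nd1.
Legal moves for Black: none.
Not in check and no legal moves → stalemate.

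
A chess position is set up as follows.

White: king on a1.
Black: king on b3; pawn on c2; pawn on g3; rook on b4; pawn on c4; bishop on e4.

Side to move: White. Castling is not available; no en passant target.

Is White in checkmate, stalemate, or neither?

stalemate

White to move; white king on a1.
In check: no.
King squares — b1: attacked by Pc2; a2: attacked by Kb3; b2: attacked by Kb3.
Legal moves for White: none.
Not in check and no legal moves → stalemate.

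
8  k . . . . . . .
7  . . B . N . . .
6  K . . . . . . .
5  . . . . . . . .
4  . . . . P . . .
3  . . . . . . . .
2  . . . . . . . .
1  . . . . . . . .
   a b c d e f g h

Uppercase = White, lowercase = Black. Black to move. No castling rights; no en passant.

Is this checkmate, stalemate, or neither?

stalemate

Black to move; black king on a8.
In check: no.
King squares — a7: attacked by Ka6; b7: attacked by Ka6; b8: attacked by Bc7.
Legal moves for Black: none.
Not in check and no legal moves → stalemate.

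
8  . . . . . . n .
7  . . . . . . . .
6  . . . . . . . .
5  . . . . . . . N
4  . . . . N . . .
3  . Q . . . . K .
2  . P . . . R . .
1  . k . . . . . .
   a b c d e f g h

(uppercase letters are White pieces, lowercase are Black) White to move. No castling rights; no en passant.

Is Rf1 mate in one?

yes

After Rf1: black king on b1; in check: yes, from the white rook on f1.
King squares — a1: attacked by Rf1; c1: attacked by Rf1; a2: attacked by Qb3; b2: attacked by Qb3; c2: attacked by Qb3.
Black has no legal moves → checkmate.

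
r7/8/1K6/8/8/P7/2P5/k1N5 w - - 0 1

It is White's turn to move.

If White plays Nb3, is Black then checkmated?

After Nb3: black king on a1; in check: yes, from the white knight on b3.
Black has 3 legal replies: Kb2, Ka2, Kb1.
In check but a legal move exists → not checkmate.

no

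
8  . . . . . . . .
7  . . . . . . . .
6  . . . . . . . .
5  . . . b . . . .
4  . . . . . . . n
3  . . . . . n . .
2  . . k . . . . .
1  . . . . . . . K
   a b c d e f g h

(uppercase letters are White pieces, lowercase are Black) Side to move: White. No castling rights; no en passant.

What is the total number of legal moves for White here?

0

White to move; king on h1.
In check: no.
Legal moves: none.
Count: 0.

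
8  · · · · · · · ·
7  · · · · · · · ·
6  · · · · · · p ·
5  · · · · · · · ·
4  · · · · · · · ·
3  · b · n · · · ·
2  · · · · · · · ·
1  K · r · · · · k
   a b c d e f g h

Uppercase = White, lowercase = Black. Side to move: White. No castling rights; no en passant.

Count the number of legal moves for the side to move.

White to move; king on a1.
In check: yes, from the black rook on c1.
Legal moves: none.
Count: 0.

0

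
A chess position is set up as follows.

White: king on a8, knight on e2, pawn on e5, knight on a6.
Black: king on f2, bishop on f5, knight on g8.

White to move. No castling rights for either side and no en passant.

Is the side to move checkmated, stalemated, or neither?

neither

White to move; white king on a8.
In check: no.
Legal moves for White: Kb8, Kb7, Ka7, Nb8, Nc7, Nc5, Nb4, Nf4, Nd4, Ng3, Nc3, Ng1, Nc1, e6.
White has 14 legal moves and is not in check → neither.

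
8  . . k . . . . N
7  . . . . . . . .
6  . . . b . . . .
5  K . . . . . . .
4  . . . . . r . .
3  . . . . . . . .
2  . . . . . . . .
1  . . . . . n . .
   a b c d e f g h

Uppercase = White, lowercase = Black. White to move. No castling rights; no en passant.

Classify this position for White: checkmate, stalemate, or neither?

neither

White to move; white king on a5.
In check: no.
Legal moves for White: Nf7, Ng6, Kb6, Ka6, Kb5.
White has 5 legal moves and is not in check → neither.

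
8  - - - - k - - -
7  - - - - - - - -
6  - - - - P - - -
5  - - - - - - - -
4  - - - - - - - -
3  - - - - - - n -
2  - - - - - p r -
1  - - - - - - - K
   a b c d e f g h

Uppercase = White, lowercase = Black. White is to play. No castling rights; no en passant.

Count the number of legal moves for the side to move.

White to move; king on h1.
In check: yes, from the black knight on g3.
Legal moves: Kxg2.
Count: 1.

1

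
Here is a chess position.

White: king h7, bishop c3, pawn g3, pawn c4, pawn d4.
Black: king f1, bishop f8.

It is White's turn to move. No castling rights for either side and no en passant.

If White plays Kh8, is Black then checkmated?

After Kh8: black king on f1; in check: no.
Black is not in check, so this cannot be checkmate.

no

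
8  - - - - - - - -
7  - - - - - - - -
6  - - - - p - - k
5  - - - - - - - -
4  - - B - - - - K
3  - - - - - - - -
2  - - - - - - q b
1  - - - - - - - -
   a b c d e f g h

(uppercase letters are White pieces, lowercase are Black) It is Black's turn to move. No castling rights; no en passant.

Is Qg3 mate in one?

After Qg3: white king on h4; in check: yes, from the black queen on g3.
King squares — g3: attacked by Bh2; h3: attacked by Qg3; g4: attacked by Qg3; g5: attacked by Qg3; h5: attacked by Kh6.
White has no legal moves → checkmate.

yes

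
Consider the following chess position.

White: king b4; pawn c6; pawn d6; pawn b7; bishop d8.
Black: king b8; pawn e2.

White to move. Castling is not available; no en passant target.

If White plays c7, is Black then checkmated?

After c7: black king on b8; in check: yes, from the white pawn on c7.
Black has 2 legal replies: Kxb7, Ka7.
In check but a legal move exists → not checkmate.

no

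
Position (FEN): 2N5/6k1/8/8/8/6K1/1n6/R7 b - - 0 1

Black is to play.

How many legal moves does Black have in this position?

Black to move; king on g7.
In check: no.
Legal moves: Kh8, Kg8, Kf8, Kh7, Kf7, Kh6, Kg6, Kf6, Nc4, Na4, Nd3, Nd1.
Count: 12.

12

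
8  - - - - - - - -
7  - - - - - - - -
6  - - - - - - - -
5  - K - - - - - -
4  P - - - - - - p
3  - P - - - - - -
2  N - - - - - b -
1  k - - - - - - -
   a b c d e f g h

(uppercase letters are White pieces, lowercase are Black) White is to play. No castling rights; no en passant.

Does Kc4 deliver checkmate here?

no

After Kc4: black king on a1; in check: no.
Black is not in check, so this cannot be checkmate.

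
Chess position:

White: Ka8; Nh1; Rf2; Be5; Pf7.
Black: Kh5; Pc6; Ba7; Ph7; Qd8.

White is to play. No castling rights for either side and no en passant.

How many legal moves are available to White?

3

White to move; king on a8.
In check: yes, from the black queen on d8.
Legal moves: Kb7, Kxa7, Bb8.
Count: 3.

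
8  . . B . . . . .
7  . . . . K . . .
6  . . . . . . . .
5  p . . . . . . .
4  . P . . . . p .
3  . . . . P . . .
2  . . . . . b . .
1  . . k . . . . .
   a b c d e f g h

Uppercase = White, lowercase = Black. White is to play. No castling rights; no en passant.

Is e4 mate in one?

After e4: black king on c1; in check: no.
Black is not in check, so this cannot be checkmate.

no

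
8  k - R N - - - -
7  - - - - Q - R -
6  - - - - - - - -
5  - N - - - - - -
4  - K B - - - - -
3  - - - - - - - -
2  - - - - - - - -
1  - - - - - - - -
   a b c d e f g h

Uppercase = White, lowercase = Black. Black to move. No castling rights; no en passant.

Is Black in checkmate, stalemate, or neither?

Black to move; black king on a8.
In check: yes, from the white rook on c8.
King squares — a7: attacked by Nb5; b7: attacked by Qe7; b8: attacked by Rc8.
Legal moves for Black: none.
In check with no legal moves → checkmate.

checkmate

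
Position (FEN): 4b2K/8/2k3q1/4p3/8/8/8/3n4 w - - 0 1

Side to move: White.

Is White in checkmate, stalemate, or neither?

stalemate

White to move; white king on h8.
In check: no.
King squares — g7: attacked by Qg6; h7: attacked by Qg6; g8: attacked by Qg6.
Legal moves for White: none.
Not in check and no legal moves → stalemate.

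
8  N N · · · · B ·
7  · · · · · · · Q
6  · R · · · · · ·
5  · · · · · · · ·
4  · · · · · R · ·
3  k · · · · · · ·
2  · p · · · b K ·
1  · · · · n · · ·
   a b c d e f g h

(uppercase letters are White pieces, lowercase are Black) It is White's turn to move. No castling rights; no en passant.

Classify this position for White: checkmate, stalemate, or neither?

White to move; white king on g2.
In check: yes, from the black knight on e1.
King squares — f1: available; g1: attacked by Bf2; h1: available; f2: available; h2: available; f3: attacked by Ne1; g3: attacked by Bf2; h3: available.
Legal moves for White: Kh3, Kh2, Kxf2, Kh1, Kf1.
White is in check but has 5 legal moves → neither.

neither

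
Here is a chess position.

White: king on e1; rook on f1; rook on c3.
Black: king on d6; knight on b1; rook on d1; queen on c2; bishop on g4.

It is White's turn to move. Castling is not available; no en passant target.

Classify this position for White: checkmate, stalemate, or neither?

White to move; white king on e1.
In check: yes, from the black rook on d1.
King squares — d1: attacked by Qc2; f1: own rook; d2: attacked by Nb1; e2: attacked by Qc2; f2: attacked by Qc2.
Legal moves for White: none.
In check with no legal moves → checkmate.

checkmate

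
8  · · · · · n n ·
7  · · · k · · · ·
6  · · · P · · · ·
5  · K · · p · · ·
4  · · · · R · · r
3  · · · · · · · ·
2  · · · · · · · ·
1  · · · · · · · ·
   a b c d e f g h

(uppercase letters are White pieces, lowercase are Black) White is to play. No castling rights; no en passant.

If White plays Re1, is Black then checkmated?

After Re1: black king on d7; in check: no.
Black is not in check, so this cannot be checkmate.

no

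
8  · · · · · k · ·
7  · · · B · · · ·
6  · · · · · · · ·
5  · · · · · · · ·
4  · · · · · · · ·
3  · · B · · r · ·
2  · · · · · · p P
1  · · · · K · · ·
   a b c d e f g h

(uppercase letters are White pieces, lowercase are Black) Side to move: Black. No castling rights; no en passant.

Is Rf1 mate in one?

After Rf1: white king on e1; in check: yes, from the black rook on f1.
White has 2 legal replies: Ke2, Kd2.
In check but a legal move exists → not checkmate.

no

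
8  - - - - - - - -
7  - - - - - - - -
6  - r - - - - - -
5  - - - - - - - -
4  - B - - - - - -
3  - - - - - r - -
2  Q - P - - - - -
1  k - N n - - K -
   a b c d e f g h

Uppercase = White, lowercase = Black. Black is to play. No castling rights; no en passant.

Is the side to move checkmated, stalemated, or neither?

checkmate

Black to move; black king on a1.
In check: yes, from the white queen on a2.
King squares — b1: attacked by Qa2; a2: attacked by Nc1; b2: attacked by Qa2.
Legal moves for Black: none.
In check with no legal moves → checkmate.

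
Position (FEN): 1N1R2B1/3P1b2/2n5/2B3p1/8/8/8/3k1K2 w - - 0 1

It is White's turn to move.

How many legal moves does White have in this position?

21

White to move; king on f1.
In check: no.
Legal moves: Bh7, Bxf7, Rf8, Re8, Rc8, Nxc6, Na6, Bf8, Be7, Ba7, Bd6, Bb6, Bd4, Bb4, Be3, Ba3, Bf2, Bg1, Kg2, Kf2, Kg1.
Count: 21.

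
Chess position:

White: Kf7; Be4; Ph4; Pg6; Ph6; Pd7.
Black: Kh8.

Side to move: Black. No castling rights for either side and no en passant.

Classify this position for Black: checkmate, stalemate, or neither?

Black to move; black king on h8.
In check: no.
King squares — g7: attacked by Ph6; h7: attacked by Pg6; g8: attacked by Kf7.
Legal moves for Black: none.
Not in check and no legal moves → stalemate.

stalemate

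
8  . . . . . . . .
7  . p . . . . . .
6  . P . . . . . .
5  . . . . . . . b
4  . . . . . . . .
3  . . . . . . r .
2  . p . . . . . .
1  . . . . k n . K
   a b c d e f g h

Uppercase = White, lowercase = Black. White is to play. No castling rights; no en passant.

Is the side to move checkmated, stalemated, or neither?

stalemate

White to move; white king on h1.
In check: no.
King squares — g1: attacked by Rg3; g2: attacked by Rg3; h2: attacked by Nf1.
Legal moves for White: none.
Not in check and no legal moves → stalemate.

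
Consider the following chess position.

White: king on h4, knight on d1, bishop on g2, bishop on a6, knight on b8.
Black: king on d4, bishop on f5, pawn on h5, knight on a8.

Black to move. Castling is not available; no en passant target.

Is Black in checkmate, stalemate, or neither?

neither

Black to move; black king on d4.
In check: no.
Legal moves for Black: Nc7, Nb6, Bc8, Bh7, Bd7, Bg6, Be6, Bg4, Be4, Bh3, Bd3, Bc2, Bb1, Ke5, Kc5.
Black has 15 legal moves and is not in check → neither.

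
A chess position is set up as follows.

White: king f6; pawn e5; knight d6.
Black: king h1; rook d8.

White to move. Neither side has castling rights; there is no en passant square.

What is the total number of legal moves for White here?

16

White to move; king on f6.
In check: no.
Legal moves: Kg7, Kf7, Ke7, Kg6, Ke6, Kg5, Kf5, Ne8, Nc8, Nf7, Nb7, Nf5, Nb5, Ne4, Nc4, e6.
Count: 16.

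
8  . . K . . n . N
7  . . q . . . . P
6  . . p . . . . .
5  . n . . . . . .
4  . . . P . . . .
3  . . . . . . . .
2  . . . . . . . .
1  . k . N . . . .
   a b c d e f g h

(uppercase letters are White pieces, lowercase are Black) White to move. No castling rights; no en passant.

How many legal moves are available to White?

White to move; king on c8.
In check: yes, from the black queen on c7.
Legal moves: none.
Count: 0.

0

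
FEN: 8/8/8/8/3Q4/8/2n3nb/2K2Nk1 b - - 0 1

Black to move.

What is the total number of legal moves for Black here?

5

Black to move; king on g1.
In check: yes, from the white queen on d4.
Legal moves: Kh1, Kxf1, Nge3, Nxd4, Nce3.
Count: 5.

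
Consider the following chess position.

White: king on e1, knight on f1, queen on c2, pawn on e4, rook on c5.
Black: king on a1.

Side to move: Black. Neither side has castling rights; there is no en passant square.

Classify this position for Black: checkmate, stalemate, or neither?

Black to move; black king on a1.
In check: no.
King squares — b1: attacked by Qc2; a2: attacked by Qc2; b2: attacked by Qc2.
Legal moves for Black: none.
Not in check and no legal moves → stalemate.

stalemate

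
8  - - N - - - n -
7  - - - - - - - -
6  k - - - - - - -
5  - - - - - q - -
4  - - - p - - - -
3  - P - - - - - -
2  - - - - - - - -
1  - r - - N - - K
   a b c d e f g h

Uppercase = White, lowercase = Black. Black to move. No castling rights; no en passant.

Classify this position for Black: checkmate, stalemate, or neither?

Black to move; black king on a6.
In check: no.
Legal moves for Black include: Ne7, Nh6, Nf6, Kb7, Kb5, Ka5, Qf8, Qxc8, Qh7+, Qf7, Qd7, Qg6, Qf6, Qe6, Qh5+, Qg5, Qe5, Qd5+, ... (list truncated; more exist).
Black has legal moves and is not in check → neither.

neither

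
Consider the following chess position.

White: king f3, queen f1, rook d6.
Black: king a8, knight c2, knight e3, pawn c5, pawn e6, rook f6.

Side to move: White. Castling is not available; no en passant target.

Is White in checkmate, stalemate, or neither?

White to move; white king on f3.
In check: yes, from the black rook on f6.
Legal moves for White: Ke4, Kg3, Ke2.
White is in check but has 3 legal moves → neither.

neither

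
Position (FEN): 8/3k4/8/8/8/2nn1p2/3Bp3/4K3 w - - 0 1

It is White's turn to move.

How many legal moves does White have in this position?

0

White to move; king on e1.
In check: yes, from the black knight on d3.
Legal moves: none.
Count: 0.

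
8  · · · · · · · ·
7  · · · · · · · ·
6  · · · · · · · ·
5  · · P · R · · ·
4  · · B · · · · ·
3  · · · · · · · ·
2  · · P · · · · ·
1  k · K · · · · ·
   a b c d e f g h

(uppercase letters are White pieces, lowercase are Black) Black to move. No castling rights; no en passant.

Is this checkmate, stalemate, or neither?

Black to move; black king on a1.
In check: no.
King squares — b1: attacked by Kc1; a2: attacked by Bc4; b2: attacked by Kc1.
Legal moves for Black: none.
Not in check and no legal moves → stalemate.

stalemate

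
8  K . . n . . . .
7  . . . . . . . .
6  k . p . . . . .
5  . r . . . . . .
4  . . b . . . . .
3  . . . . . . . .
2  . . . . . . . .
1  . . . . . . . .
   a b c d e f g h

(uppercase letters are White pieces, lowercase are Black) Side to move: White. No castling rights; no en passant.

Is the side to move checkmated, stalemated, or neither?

White to move; white king on a8.
In check: no.
King squares — a7: attacked by Ka6; b7: attacked by Rb5; b8: attacked by Rb5.
Legal moves for White: none.
Not in check and no legal moves → stalemate.

stalemate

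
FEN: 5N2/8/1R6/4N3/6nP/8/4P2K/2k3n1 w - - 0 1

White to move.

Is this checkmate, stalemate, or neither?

White to move; white king on h2.
In check: yes, from the black knight on g4.
King squares — g1: available; h1: available; g2: available; g3: available; h3: attacked by Ng1.
Legal moves for White: Kg3, Kg2, Kh1, Kxg1, Nxg4.
White is in check but has 5 legal moves → neither.

neither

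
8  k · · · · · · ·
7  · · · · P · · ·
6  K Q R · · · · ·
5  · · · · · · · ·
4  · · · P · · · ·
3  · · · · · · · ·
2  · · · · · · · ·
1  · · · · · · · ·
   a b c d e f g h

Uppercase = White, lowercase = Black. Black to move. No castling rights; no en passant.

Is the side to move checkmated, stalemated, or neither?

stalemate

Black to move; black king on a8.
In check: no.
King squares — a7: attacked by Ka6; b7: attacked by Ka6; b8: attacked by Qb6.
Legal moves for Black: none.
Not in check and no legal moves → stalemate.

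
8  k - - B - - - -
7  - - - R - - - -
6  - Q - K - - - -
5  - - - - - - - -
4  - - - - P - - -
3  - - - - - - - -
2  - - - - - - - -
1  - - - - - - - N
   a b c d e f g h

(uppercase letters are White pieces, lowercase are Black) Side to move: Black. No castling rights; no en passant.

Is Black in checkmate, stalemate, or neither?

stalemate

Black to move; black king on a8.
In check: no.
King squares — a7: attacked by Qb6; b7: attacked by Qb6; b8: attacked by Qb6.
Legal moves for Black: none.
Not in check and no legal moves → stalemate.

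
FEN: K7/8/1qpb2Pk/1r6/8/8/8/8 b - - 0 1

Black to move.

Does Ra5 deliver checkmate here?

yes

After Ra5: white king on a8; in check: yes, from the black rook on a5.
King squares — a7: attacked by Ra5; b7: attacked by Qb6; b8: attacked by Qb6.
White has no legal moves → checkmate.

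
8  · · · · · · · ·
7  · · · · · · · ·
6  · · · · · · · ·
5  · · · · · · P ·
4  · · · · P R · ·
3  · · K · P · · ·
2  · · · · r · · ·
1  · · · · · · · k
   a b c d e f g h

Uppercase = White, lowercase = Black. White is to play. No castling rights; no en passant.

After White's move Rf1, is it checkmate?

After Rf1: black king on h1; in check: yes, from the white rook on f1.
Black has 2 legal replies: Kh2, Kg2.
In check but a legal move exists → not checkmate.

no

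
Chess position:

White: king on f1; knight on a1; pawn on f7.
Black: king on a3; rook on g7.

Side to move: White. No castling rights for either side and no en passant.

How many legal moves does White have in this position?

9

White to move; king on f1.
In check: no.
Legal moves: Kf2, Ke2, Ke1, Nb3, Nc2+, f8=Q+, f8=R, f8=B+, f8=N.
Count: 9.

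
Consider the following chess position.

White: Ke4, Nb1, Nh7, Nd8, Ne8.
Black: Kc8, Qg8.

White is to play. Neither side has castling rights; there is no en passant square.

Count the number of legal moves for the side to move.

21

White to move; king on e4.
In check: no.
Legal moves: Ng7, Nc7, Nef6, Nd6+, Nf7, Nb7, Ne6, Nc6, Nf8, Nhf6, Ng5, Kf5, Ke5, Kf4, Kd4, Kf3, Ke3, Kd3, Nc3, Na3, Nd2.
Count: 21.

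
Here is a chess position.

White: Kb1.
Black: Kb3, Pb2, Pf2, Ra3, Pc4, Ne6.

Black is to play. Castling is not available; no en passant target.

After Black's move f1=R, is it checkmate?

yes

After f1=R: white king on b1; in check: yes, from the black rook on f1.
King squares — a1: attacked by Rf1; c1: attacked by Rf1; a2: attacked by Ra3; b2: attacked by Kb3; c2: attacked by Kb3.
White has no legal moves → checkmate.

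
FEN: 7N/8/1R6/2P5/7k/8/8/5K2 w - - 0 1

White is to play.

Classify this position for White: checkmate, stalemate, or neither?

White to move; white king on f1.
In check: no.
Legal moves for White include: Nf7, Ng6+, Rb8, Rb7, Rh6+, Rg6, Rf6, Re6, Rd6, Rc6, Ra6, Rb5, Rb4+, Rb3, Rb2, Rb1, Kg2, Kf2, ... (list truncated; more exist).
White has legal moves and is not in check → neither.

neither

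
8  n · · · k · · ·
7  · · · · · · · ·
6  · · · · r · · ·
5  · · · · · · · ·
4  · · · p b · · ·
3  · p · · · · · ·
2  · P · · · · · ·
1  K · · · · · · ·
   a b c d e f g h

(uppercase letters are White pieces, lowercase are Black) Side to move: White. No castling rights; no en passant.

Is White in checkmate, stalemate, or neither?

stalemate

White to move; white king on a1.
In check: no.
King squares — b1: attacked by Be4; a2: attacked by Pb3; b2: own pawn.
Legal moves for White: none.
Not in check and no legal moves → stalemate.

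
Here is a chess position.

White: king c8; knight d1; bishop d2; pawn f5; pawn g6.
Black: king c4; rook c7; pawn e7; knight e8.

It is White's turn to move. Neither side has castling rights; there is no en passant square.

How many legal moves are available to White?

2

White to move; king on c8.
In check: yes, from the black rook on c7.
Legal moves: Kd8, Kb8.
Count: 2.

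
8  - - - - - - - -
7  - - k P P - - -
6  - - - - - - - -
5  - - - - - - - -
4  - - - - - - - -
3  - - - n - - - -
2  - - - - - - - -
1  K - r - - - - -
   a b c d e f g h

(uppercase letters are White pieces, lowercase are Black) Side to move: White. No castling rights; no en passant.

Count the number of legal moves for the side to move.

1

White to move; king on a1.
In check: yes, from the black rook on c1.
Legal moves: Ka2.
Count: 1.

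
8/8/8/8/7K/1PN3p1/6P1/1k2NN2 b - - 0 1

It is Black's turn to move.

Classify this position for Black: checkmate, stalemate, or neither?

neither

Black to move; black king on b1.
In check: yes, from the white knight on c3.
King squares — a1: available; c1: available; a2: attacked by Nc3; b2: available; c2: attacked by Ne1.
Legal moves for Black: Kb2, Kc1, Ka1.
Black is in check but has 3 legal moves → neither.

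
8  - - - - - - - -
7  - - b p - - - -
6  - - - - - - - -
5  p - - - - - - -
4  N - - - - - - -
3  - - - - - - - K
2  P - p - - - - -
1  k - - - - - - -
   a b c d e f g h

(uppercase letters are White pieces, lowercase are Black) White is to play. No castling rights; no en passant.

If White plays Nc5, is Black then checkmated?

After Nc5: black king on a1; in check: no.
Black is not in check, so this cannot be checkmate.

no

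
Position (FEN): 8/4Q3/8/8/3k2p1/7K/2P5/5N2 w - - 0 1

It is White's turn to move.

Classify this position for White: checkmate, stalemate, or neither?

White to move; white king on h3.
In check: yes, from the black pawn on g4.
Legal moves for White: Kh4, Kxg4, Kg3, Kh2, Kg2.
White is in check but has 5 legal moves → neither.

neither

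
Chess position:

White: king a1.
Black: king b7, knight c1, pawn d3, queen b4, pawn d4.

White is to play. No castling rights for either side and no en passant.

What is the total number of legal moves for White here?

0

White to move; king on a1.
In check: no.
Legal moves: none.
Count: 0.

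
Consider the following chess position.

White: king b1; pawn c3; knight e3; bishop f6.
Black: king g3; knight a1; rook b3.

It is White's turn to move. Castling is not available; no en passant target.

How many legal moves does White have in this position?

White to move; king on b1.
In check: yes, from the black rook on b3.
Legal moves: Ka2, Kc1, Kxa1.
Count: 3.

3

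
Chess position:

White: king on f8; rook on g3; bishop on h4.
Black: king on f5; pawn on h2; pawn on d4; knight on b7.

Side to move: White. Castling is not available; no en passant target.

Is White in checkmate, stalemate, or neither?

White to move; white king on f8.
In check: no.
Legal moves for White include: Kg8, Ke8, Kg7, Kf7, Ke7, Bd8, Be7, Bf6, Bg5, Rg8, Rg7, Rg6, Rg5+, Rg4, Rh3, Rf3+, Re3, Rd3, ... (list truncated; more exist).
White has legal moves and is not in check → neither.

neither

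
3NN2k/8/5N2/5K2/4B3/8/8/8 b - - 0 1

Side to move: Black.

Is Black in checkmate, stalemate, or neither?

Black to move; black king on h8.
In check: no.
King squares — g7: attacked by Ne8; h7: attacked by Nf6; g8: attacked by Nf6.
Legal moves for Black: none.
Not in check and no legal moves → stalemate.

stalemate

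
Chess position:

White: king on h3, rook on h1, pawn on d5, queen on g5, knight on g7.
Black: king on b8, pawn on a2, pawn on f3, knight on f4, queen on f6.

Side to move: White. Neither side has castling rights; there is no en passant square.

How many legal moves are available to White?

5

White to move; king on h3.
In check: yes, from the black knight on f4.
Legal moves: Kh4, Kg4, Kg3, Kh2, Qxf4+.
Count: 5.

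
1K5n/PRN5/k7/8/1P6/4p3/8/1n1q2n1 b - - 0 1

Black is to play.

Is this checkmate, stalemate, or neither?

checkmate

Black to move; black king on a6.
In check: yes, from the white knight on c7.
King squares — a5: attacked by Pb4; b5: attacked by Rb7; b6: attacked by Rb7; a7: attacked by Rb7; b7: attacked by Kb8.
Legal moves for Black: none.
In check with no legal moves → checkmate.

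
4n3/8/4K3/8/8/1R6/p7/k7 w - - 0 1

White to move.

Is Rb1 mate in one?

After Rb1: black king on a1; in check: yes, from the white rook on b1.
Black has 5 legal replies: Kxb1, axb1=Q, axb1=R, axb1=B, axb1=N.
In check but a legal move exists → not checkmate.

no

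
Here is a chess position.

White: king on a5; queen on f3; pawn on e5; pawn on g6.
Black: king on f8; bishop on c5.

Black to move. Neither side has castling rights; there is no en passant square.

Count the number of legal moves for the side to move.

Black to move; king on f8.
In check: yes, from the white queen on f3.
Legal moves: Kg8, Ke8, Kg7, Ke7.
Count: 4.

4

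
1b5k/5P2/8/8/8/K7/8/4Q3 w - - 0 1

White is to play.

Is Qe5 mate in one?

no

After Qe5: black king on h8; in check: yes, from the white queen on e5.
Black has 2 legal replies: Kh7, Bxe5.
In check but a legal move exists → not checkmate.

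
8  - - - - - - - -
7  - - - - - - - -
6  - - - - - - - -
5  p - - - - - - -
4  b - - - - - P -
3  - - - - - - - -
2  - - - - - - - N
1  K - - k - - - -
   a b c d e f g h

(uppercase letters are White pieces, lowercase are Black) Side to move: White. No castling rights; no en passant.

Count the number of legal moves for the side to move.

6

White to move; king on a1.
In check: no.
Legal moves: Nf3, Nf1, Kb2, Ka2, Kb1, g5.
Count: 6.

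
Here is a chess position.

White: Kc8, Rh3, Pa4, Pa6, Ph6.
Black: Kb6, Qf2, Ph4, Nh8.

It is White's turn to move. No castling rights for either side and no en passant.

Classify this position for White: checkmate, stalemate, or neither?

White to move; white king on c8.
In check: no.
Legal moves for White: Kd8, Kb8, Kd7, Rxh4, Rg3, Rf3, Re3, Rd3, Rc3, Rb3+, Ra3, Rh2, Rh1, h7, a7, a5+.
White has 16 legal moves and is not in check → neither.

neither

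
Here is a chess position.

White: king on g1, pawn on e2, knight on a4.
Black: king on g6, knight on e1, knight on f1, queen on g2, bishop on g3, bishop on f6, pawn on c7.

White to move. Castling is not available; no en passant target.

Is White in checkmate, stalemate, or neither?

checkmate

White to move; white king on g1.
In check: yes, from the black queen on g2.
King squares — f1: attacked by Qg2; h1: attacked by Qg2; f2: attacked by Qg2; g2: attacked by Ne1; h2: attacked by Nf1.
Legal moves for White: none.
In check with no legal moves → checkmate.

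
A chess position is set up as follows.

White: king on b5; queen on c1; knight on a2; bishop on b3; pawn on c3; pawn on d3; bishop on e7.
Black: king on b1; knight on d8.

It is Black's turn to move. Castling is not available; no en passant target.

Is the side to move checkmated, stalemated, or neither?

Black to move; black king on b1.
In check: yes, from the white queen on c1.
King squares — a1: attacked by Qc1; c1: attacked by Na2; a2: attacked by Bb3; b2: attacked by Qc1; c2: attacked by Qc1.
Legal moves for Black: none.
In check with no legal moves → checkmate.

checkmate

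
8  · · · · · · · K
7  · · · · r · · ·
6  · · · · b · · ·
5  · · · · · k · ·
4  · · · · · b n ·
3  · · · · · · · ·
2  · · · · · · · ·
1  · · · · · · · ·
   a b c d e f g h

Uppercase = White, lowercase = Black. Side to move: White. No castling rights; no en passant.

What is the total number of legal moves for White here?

0

White to move; king on h8.
In check: no.
Legal moves: none.
Count: 0.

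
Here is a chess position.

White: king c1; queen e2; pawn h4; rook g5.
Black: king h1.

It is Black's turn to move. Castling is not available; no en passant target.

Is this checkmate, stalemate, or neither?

stalemate

Black to move; black king on h1.
In check: no.
King squares — g1: attacked by Rg5; g2: attacked by Qe2; h2: attacked by Qe2.
Legal moves for Black: none.
Not in check and no legal moves → stalemate.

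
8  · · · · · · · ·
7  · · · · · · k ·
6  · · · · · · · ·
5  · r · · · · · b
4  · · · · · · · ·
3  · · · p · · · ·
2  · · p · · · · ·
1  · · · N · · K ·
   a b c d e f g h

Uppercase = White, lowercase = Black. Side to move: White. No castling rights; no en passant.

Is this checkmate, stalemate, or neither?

neither

White to move; white king on g1.
In check: no.
Legal moves for White: Kh2, Kg2, Kf2, Kh1, Kf1, Ne3, Nc3, Nf2, Nb2.
White has 9 legal moves and is not in check → neither.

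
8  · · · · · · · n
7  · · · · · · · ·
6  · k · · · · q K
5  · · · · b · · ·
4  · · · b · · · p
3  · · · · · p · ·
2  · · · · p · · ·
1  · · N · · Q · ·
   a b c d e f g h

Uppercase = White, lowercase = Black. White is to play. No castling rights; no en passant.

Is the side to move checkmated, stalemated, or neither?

checkmate

White to move; white king on h6.
In check: yes, from the black queen on g6.
King squares — g5: attacked by Qg6; h5: attacked by Qg6; g6: attacked by Nh8; g7: attacked by Be5; h7: attacked by Qg6.
Legal moves for White: none.
In check with no legal moves → checkmate.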